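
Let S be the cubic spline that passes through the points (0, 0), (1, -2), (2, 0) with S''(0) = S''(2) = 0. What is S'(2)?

3

With M_i denoting the second derivative at x_i, h_i = 1, 1, and Δ_i = (y_(i+1) − y_i)/h_i = -2, 2:
  1·M_0 + 4·M_1 + 1·M_2 = 6(Δ_1 - Δ_0) = 24
Natural end conditions: M_0 = M_2 = 0.
Solving the tridiagonal system: M_0 = 0, M_1 = 6, M_2 = 0.
On [1, 2], S'(x) = b_1 + 2c_1·(x - 1) + 3d_1·(x - 1)² with b_1 = Δ_1 - h_1(2M_1 + M_2)/6 = 0, c_1 = M_1/2 = 3, d_1 = (M_2 - M_1)/(6h_1) = -1. So S'(2) = 3.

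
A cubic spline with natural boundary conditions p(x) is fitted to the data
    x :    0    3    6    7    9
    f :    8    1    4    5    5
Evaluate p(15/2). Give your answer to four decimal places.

5.1982

Put σ_i = p'' at the i-th knot. Here h = (3, 3, 1, 2) and Δ = (-7/3, 1, 1, 0), so the interior equations h_(i-1)·σ_(i-1) + 2(h_(i-1)+h_i)·σ_i + h_i·σ_(i+1) = 6(Δ_i − Δ_(i-1)) read
  3·σ_0 + 12·σ_1 + 3·σ_2 = 6(Δ_1 - Δ_0) = 20
  3·σ_1 + 8·σ_2 + 1·σ_3 = 6(Δ_2 - Δ_1) = 0
  1·σ_2 + 6·σ_3 + 2·σ_4 = 6(Δ_3 - Δ_2) = -6
Natural end conditions: σ_0 = σ_4 = 0.
Solving: σ_0 = 0, σ_1 = 461/255, σ_2 = -48/85, σ_3 = -77/85, σ_4 = 0.
On [7, 9], p(x) = 5 + 154/255·(x - 7) - 77/170·(x - 7)² + 77/1020·(x - 7)³.
With (x - 7) = 1/2: p(15/2) = 14139/2720.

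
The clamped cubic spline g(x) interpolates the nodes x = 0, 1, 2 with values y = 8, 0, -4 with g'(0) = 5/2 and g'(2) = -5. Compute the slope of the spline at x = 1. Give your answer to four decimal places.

-8.3750

Let M_i = g''(x_i). Step sizes h_i = 1, 1; slopes of the chords Δ_i = (y_(i+1) - y_i)/h_i = -8, -4.
  1·M_0 + 4·M_1 + 1·M_2 = 6(Δ_1 - Δ_0) = 24
Clamped end conditions give two more equations: 2h_0·M_0 + h_0·M_1 = 6(Δ_0 - g'(0)) = -63 and h_1·M_1 + 2h_1·M_2 = 6(g'(2) - Δ_1) = -6.
Hence M_0 = -165/4, M_1 = 39/2, M_2 = -51/4.
On [1, 2], g'(x) = b_1 + 2c_1·(x - 1) + 3d_1·(x - 1)² with b_1 = Δ_1 - h_1(2M_1 + M_2)/6 = -67/8, c_1 = M_1/2 = 39/4, d_1 = (M_2 - M_1)/(6h_1) = -43/8. So g'(1) = -67/8.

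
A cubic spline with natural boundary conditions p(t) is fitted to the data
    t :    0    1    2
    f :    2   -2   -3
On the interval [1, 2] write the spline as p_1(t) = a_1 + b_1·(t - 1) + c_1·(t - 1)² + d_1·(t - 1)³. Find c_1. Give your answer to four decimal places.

2.2500

With M_i denoting the second derivative at x_i, h_i = 1, 1, and Δ_i = (y_(i+1) − y_i)/h_i = -4, -1:
  1·M_0 + 4·M_1 + 1·M_2 = 6(Δ_1 - Δ_0) = 18
Natural end conditions: M_0 = M_2 = 0.
Hence M_0 = 0, M_1 = 9/2, M_2 = 0.
On [1, 2], with p_1(t) = a_1 + b_1·(t - 1) + c_1·(t - 1)² + d_1·(t - 1)³: c_1 = M_1/2 = 9/4, d_1 = (M_2 - M_1)/(6h_1) = -3/4, b_1 = Δ_1 - h_1(2M_1 + M_2)/6 = -5/2.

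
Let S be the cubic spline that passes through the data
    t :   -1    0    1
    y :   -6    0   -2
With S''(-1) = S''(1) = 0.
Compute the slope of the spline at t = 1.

-4

Let m_i = S''(x_i). Step sizes h_i = 1, 1; slopes of the chords Δ_i = (y_(i+1) - y_i)/h_i = 6, -2.
  1·m_0 + 4·m_1 + 1·m_2 = 6(Δ_1 - Δ_0) = -48
Natural end conditions: m_0 = m_2 = 0.
Solving: m_0 = 0, m_1 = -12, m_2 = 0.
On [0, 1], S'(t) = b_1 + 2c_1·t + 3d_1·t² with b_1 = Δ_1 - h_1(2m_1 + m_2)/6 = 2, c_1 = m_1/2 = -6, d_1 = (m_2 - m_1)/(6h_1) = 2. So S'(1) = -4.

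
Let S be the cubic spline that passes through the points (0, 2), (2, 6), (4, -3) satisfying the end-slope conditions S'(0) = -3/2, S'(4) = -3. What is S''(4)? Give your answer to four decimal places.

6.7500

With σ_i denoting the second derivative at x_i, h_i = 2, 2, and Δ_i = (y_(i+1) − y_i)/h_i = 2, -9/2:
  2·σ_0 + 8·σ_1 + 2·σ_2 = 6(Δ_1 - Δ_0) = -39
Clamped end conditions give two more equations: 2h_0·σ_0 + h_0·σ_1 = 6(Δ_0 - S'(0)) = 21 and h_1·σ_1 + 2h_1·σ_2 = 6(S'(4) - Δ_1) = 9.
Solving: σ_0 = 39/4, σ_1 = -9, σ_2 = 27/4.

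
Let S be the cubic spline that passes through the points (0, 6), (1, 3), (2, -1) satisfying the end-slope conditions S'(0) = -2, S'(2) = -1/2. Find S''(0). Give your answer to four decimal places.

Put m_i = S'' at the i-th knot. Here h = (1, 1) and Δ = (-3, -4), so the interior equations h_(i-1)·m_(i-1) + 2(h_(i-1)+h_i)·m_i + h_i·m_(i+1) = 6(Δ_i − Δ_(i-1)) read
  1·m_0 + 4·m_1 + 1·m_2 = 6(Δ_1 - Δ_0) = -6
Clamped end conditions give two more equations: 2h_0·m_0 + h_0·m_1 = 6(Δ_0 - S'(0)) = -6 and h_1·m_1 + 2h_1·m_2 = 6(S'(2) - Δ_1) = 21.
Solving: m_0 = -3/4, m_1 = -9/2, m_2 = 51/4.

-0.7500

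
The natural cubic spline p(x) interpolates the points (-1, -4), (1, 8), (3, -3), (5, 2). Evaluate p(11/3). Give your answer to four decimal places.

-3.4815

With M_i denoting the second derivative at x_i, h_i = 2, 2, 2, and Δ_i = (y_(i+1) − y_i)/h_i = 6, -11/2, 5/2:
  2·M_0 + 8·M_1 + 2·M_2 = 6(Δ_1 - Δ_0) = -69
  2·M_1 + 8·M_2 + 2·M_3 = 6(Δ_2 - Δ_1) = 48
Natural end conditions: M_0 = M_3 = 0.
Hence M_0 = 0, M_1 = -54/5, M_2 = 87/10, M_3 = 0.
On [3, 5], p(x) = -3 - 33/10·(x - 3) + 87/20·(x - 3)² - 29/40·(x - 3)³.
With (x - 3) = 2/3: p(11/3) = -94/27.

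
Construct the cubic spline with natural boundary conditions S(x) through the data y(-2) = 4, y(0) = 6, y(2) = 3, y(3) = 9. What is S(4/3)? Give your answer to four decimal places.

Write m_i for S''(x_i). With h_i = 2, 2, 1 and divided differences Δ_i = 1, -3/2, 6, the continuity of S' gives the tridiagonal system
  2·m_0 + 8·m_1 + 2·m_2 = 6(Δ_1 - Δ_0) = -15
  2·m_1 + 6·m_2 + 1·m_3 = 6(Δ_2 - Δ_1) = 45
Natural end conditions: m_0 = m_3 = 0.
Solving: m_0 = 0, m_1 = -45/11, m_2 = 195/22, m_3 = 0.
On [0, 2], S(x) = 6 - 19/11·x - 45/22·x² + 95/88·x³.
With x = 4/3: S(4/3) = 778/297.

2.6195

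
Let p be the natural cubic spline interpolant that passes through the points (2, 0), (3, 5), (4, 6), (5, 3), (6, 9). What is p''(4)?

Write m_i for p''(x_i). With h_i = 1, 1, 1, 1 and divided differences Δ_i = 5, 1, -3, 6, the continuity of p' gives the tridiagonal system
  1·m_0 + 4·m_1 + 1·m_2 = 6(Δ_1 - Δ_0) = -24
  1·m_1 + 4·m_2 + 1·m_3 = 6(Δ_2 - Δ_1) = -24
  1·m_2 + 4·m_3 + 1·m_4 = 6(Δ_3 - Δ_2) = 54
Natural end conditions: m_0 = m_4 = 0.
Hence m_0 = 0, m_1 = -15/4, m_2 = -9, m_3 = 63/4, m_4 = 0.

-9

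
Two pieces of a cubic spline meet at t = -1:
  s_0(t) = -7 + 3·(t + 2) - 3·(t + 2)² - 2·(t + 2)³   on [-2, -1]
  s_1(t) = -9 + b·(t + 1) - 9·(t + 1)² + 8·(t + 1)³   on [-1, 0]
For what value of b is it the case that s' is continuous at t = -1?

-9

s_0'(t) = 3 - 6·(t + 2) - 6·(t + 2)², so s_0'(-1) = -9. On the right, s_1'(-1) = b, so b = -9.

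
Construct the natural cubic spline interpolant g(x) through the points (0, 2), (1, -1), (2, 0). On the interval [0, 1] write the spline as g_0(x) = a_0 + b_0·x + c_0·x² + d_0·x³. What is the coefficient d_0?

1

Let m_i = g''(x_i). Step sizes h_i = 1, 1; slopes of the chords Δ_i = (y_(i+1) - y_i)/h_i = -3, 1.
  1·m_0 + 4·m_1 + 1·m_2 = 6(Δ_1 - Δ_0) = 24
Natural end conditions: m_0 = m_2 = 0.
Solving: m_0 = 0, m_1 = 6, m_2 = 0.
On [0, 1], with g_0(x) = a_0 + b_0·x + c_0·x² + d_0·x³: c_0 = m_0/2 = 0, d_0 = (m_1 - m_0)/(6h_0) = 1, b_0 = Δ_0 - h_0(2m_0 + m_1)/6 = -4.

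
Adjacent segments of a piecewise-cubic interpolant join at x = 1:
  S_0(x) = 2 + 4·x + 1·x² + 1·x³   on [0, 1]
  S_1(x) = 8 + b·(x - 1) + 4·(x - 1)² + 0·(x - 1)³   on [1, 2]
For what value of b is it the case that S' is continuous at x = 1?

S_0'(x) = 4 + 2·x + 3·x², so S_0'(1) = 9. On the right, S_1'(1) = b, so b = 9.

9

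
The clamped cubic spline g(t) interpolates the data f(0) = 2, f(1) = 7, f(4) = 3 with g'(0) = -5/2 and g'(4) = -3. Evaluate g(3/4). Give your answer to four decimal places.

With σ_i denoting the second derivative at x_i, h_i = 1, 3, and Δ_i = (y_(i+1) − y_i)/h_i = 5, -4/3:
  1·σ_0 + 8·σ_1 + 3·σ_2 = 6(Δ_1 - Δ_0) = -38
Clamped end conditions give two more equations: 2h_0·σ_0 + h_0·σ_1 = 6(Δ_0 - g'(0)) = 45 and h_1·σ_1 + 2h_1·σ_2 = 6(g'(4) - Δ_1) = -10.
Solving: σ_0 = 217/8, σ_1 = -37/4, σ_2 = 71/24.
On [0, 1], g(t) = 2 - 5/2·t + 217/16·t² - 97/16·t³.
With t = 3/4: g(3/4) = 5321/1024.

5.1963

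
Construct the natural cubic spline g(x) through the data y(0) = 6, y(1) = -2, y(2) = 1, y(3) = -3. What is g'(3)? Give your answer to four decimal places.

-6.6000

Let M_i = g''(x_i). Step sizes h_i = 1, 1, 1; slopes of the chords Δ_i = (y_(i+1) - y_i)/h_i = -8, 3, -4.
  1·M_0 + 4·M_1 + 1·M_2 = 6(Δ_1 - Δ_0) = 66
  1·M_1 + 4·M_2 + 1·M_3 = 6(Δ_2 - Δ_1) = -42
Natural end conditions: M_0 = M_3 = 0.
Forward elimination and back-substitution give M_0 = 0, M_1 = 102/5, M_2 = -78/5, M_3 = 0.
On [2, 3], g'(x) = b_2 + 2c_2·(x - 2) + 3d_2·(x - 2)² with b_2 = Δ_2 - h_2(2M_2 + M_3)/6 = 6/5, c_2 = M_2/2 = -39/5, d_2 = (M_3 - M_2)/(6h_2) = 13/5. So g'(3) = -33/5.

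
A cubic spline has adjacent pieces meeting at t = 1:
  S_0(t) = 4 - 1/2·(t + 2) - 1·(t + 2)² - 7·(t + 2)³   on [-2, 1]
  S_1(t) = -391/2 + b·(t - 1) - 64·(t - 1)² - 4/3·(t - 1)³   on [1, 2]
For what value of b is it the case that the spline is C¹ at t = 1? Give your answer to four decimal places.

S_0'(t) = -1/2 - 2·(t + 2) - 21·(t + 2)², so S_0'(1) = -391/2. On the right, S_1'(1) = b, so b = -391/2.

-195.5000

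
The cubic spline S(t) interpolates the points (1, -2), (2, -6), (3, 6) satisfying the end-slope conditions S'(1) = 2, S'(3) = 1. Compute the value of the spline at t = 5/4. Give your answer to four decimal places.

Write m_i for S''(x_i). With h_i = 1, 1 and divided differences Δ_i = -4, 12, the continuity of S' gives the tridiagonal system
  1·m_0 + 4·m_1 + 1·m_2 = 6(Δ_1 - Δ_0) = 96
Clamped end conditions give two more equations: 2h_0·m_0 + h_0·m_1 = 6(Δ_0 - S'(1)) = -36 and h_1·m_1 + 2h_1·m_2 = 6(S'(3) - Δ_1) = -66.
Solving: m_0 = -85/2, m_1 = 49, m_2 = -115/2.
On [1, 2], S(t) = -2 + 2·(t - 1) - 85/4·(t - 1)² + 61/4·(t - 1)³.
With (t - 1) = 1/4: S(5/4) = -663/256.

-2.5898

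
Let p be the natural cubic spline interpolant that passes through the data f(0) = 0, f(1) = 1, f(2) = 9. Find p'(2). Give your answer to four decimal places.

Put m_i = p'' at the i-th knot. Here h = (1, 1) and Δ = (1, 8), so the interior equations h_(i-1)·m_(i-1) + 2(h_(i-1)+h_i)·m_i + h_i·m_(i+1) = 6(Δ_i − Δ_(i-1)) read
  1·m_0 + 4·m_1 + 1·m_2 = 6(Δ_1 - Δ_0) = 42
Natural end conditions: m_0 = m_2 = 0.
Solving the tridiagonal system: m_0 = 0, m_1 = 21/2, m_2 = 0.
On [1, 2], p'(x) = b_1 + 2c_1·(x - 1) + 3d_1·(x - 1)² with b_1 = Δ_1 - h_1(2m_1 + m_2)/6 = 9/2, c_1 = m_1/2 = 21/4, d_1 = (m_2 - m_1)/(6h_1) = -7/4. So p'(2) = 39/4.

9.7500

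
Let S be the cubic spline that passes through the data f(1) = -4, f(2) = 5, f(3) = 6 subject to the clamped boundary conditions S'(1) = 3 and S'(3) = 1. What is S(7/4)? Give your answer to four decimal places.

2.8203

With σ_i denoting the second derivative at x_i, h_i = 1, 1, and Δ_i = (y_(i+1) − y_i)/h_i = 9, 1:
  1·σ_0 + 4·σ_1 + 1·σ_2 = 6(Δ_1 - Δ_0) = -48
Clamped end conditions give two more equations: 2h_0·σ_0 + h_0·σ_1 = 6(Δ_0 - S'(1)) = 36 and h_1·σ_1 + 2h_1·σ_2 = 6(S'(3) - Δ_1) = 0.
Hence σ_0 = 29, σ_1 = -22, σ_2 = 11.
On [1, 2], S(x) = -4 + 3·(x - 1) + 29/2·(x - 1)² - 17/2·(x - 1)³.
With (x - 1) = 3/4: S(7/4) = 361/128.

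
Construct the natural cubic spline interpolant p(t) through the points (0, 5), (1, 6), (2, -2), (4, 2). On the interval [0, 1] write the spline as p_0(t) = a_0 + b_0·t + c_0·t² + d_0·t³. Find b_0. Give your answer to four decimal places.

3.7826

Write m_i for p''(x_i). With h_i = 1, 1, 2 and divided differences Δ_i = 1, -8, 2, the continuity of p' gives the tridiagonal system
  1·m_0 + 4·m_1 + 1·m_2 = 6(Δ_1 - Δ_0) = -54
  1·m_1 + 6·m_2 + 2·m_3 = 6(Δ_2 - Δ_1) = 60
Natural end conditions: m_0 = m_3 = 0.
Solving: m_0 = 0, m_1 = -384/23, m_2 = 294/23, m_3 = 0.
On [0, 1], with p_0(t) = a_0 + b_0·t + c_0·t² + d_0·t³: c_0 = m_0/2 = 0, d_0 = (m_1 - m_0)/(6h_0) = -64/23, b_0 = Δ_0 - h_0(2m_0 + m_1)/6 = 87/23.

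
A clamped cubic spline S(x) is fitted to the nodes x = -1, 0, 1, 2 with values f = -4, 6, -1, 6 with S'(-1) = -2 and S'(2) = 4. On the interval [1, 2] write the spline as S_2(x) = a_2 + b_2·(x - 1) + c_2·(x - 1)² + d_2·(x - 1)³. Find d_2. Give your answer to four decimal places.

-11.8000

With M_i denoting the second derivative at x_i, h_i = 1, 1, 1, and Δ_i = (y_(i+1) − y_i)/h_i = 10, -7, 7:
  1·M_0 + 4·M_1 + 1·M_2 = 6(Δ_1 - Δ_0) = -102
  1·M_1 + 4·M_2 + 1·M_3 = 6(Δ_2 - Δ_1) = 84
Clamped end conditions give two more equations: 2h_0·M_0 + h_0·M_1 = 6(Δ_0 - S'(-1)) = 72 and h_2·M_2 + 2h_2·M_3 = 6(S'(2) - Δ_2) = -18.
Hence M_0 = 308/5, M_1 = -256/5, M_2 = 206/5, M_3 = -148/5.
On [1, 2], with S_2(x) = a_2 + b_2·(x - 1) + c_2·(x - 1)² + d_2·(x - 1)³: c_2 = M_2/2 = 103/5, d_2 = (M_3 - M_2)/(6h_2) = -59/5, b_2 = Δ_2 - h_2(2M_2 + M_3)/6 = -9/5.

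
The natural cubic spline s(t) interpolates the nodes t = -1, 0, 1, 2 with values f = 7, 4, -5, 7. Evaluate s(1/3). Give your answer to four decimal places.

Put M_i = s'' at the i-th knot. Here h = (1, 1, 1) and Δ = (-3, -9, 12), so the interior equations h_(i-1)·M_(i-1) + 2(h_(i-1)+h_i)·M_i + h_i·M_(i+1) = 6(Δ_i − Δ_(i-1)) read
  1·M_0 + 4·M_1 + 1·M_2 = 6(Δ_1 - Δ_0) = -36
  1·M_1 + 4·M_2 + 1·M_3 = 6(Δ_2 - Δ_1) = 126
Natural end conditions: M_0 = M_3 = 0.
Solving the tridiagonal system: M_0 = 0, M_1 = -18, M_2 = 36, M_3 = 0.
On [0, 1], s(t) = 4 - 9·t - 9·t² + 9·t³.
With t = 1/3: s(1/3) = 1/3.

0.3333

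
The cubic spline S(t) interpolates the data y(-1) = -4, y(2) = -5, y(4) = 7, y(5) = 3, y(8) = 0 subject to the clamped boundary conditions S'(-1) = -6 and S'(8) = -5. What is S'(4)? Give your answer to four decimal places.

Put M_i = S'' at the i-th knot. Here h = (3, 2, 1, 3) and Δ = (-1/3, 6, -4, -1), so the interior equations h_(i-1)·M_(i-1) + 2(h_(i-1)+h_i)·M_i + h_i·M_(i+1) = 6(Δ_i − Δ_(i-1)) read
  3·M_0 + 10·M_1 + 2·M_2 = 6(Δ_1 - Δ_0) = 38
  2·M_1 + 6·M_2 + 1·M_3 = 6(Δ_2 - Δ_1) = -60
  1·M_2 + 8·M_3 + 3·M_4 = 6(Δ_3 - Δ_2) = 18
Clamped end conditions give two more equations: 2h_0·M_0 + h_0·M_1 = 6(Δ_0 - S'(-1)) = 34 and h_3·M_3 + 2h_3·M_4 = 6(S'(8) - Δ_3) = -24.
Hence M_0 = 32/11, M_1 = 182/33, M_2 = -427/33, M_3 = 218/33, M_4 = -241/33.
On [4, 5], S'(t) = b_2 + 2c_2·(t - 4) + 3d_2·(t - 4)² with b_2 = Δ_2 - h_2(2M_2 + M_3)/6 = -26/33, c_2 = M_2/2 = -427/66, d_2 = (M_3 - M_2)/(6h_2) = 215/66. So S'(4) = -26/33.

-0.7879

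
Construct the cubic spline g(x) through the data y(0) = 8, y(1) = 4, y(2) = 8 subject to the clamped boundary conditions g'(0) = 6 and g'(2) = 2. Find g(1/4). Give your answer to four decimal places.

Write σ_i for g''(x_i). With h_i = 1, 1 and divided differences Δ_i = -4, 4, the continuity of g' gives the tridiagonal system
  1·σ_0 + 4·σ_1 + 1·σ_2 = 6(Δ_1 - Δ_0) = 48
Clamped end conditions give two more equations: 2h_0·σ_0 + h_0·σ_1 = 6(Δ_0 - g'(0)) = -60 and h_1·σ_1 + 2h_1·σ_2 = 6(g'(2) - Δ_1) = -12.
Solving the tridiagonal system: σ_0 = -44, σ_1 = 28, σ_2 = -20.
On [0, 1], g(x) = 8 + 6·x - 22·x² + 12·x³.
With x = 1/4: g(1/4) = 133/16.

8.3125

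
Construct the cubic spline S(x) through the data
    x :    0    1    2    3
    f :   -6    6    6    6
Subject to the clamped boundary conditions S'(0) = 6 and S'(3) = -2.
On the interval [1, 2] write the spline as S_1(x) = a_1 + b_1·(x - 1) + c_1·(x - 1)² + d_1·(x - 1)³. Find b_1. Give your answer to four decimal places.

7.8667

Write M_i for S''(x_i). With h_i = 1, 1, 1 and divided differences Δ_i = 12, 0, 0, the continuity of S' gives the tridiagonal system
  1·M_0 + 4·M_1 + 1·M_2 = 6(Δ_1 - Δ_0) = -72
  1·M_1 + 4·M_2 + 1·M_3 = 6(Δ_2 - Δ_1) = 0
Clamped end conditions give two more equations: 2h_0·M_0 + h_0·M_1 = 6(Δ_0 - S'(0)) = 36 and h_2·M_2 + 2h_2·M_3 = 6(S'(3) - Δ_2) = -12.
Forward elimination and back-substitution give M_0 = 484/15, M_1 = -428/15, M_2 = 148/15, M_3 = -164/15.
On [1, 2], with S_1(x) = a_1 + b_1·(x - 1) + c_1·(x - 1)² + d_1·(x - 1)³: c_1 = M_1/2 = -214/15, d_1 = (M_2 - M_1)/(6h_1) = 32/5, b_1 = Δ_1 - h_1(2M_1 + M_2)/6 = 118/15.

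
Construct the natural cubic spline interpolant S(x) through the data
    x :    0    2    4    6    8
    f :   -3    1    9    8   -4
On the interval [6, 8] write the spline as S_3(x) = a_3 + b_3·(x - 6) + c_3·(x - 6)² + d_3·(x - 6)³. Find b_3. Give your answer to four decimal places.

Put M_i = S'' at the i-th knot. Here h = (2, 2, 2, 2) and Δ = (2, 4, -1/2, -6), so the interior equations h_(i-1)·M_(i-1) + 2(h_(i-1)+h_i)·M_i + h_i·M_(i+1) = 6(Δ_i − Δ_(i-1)) read
  2·M_0 + 8·M_1 + 2·M_2 = 6(Δ_1 - Δ_0) = 12
  2·M_1 + 8·M_2 + 2·M_3 = 6(Δ_2 - Δ_1) = -27
  2·M_2 + 8·M_3 + 2·M_4 = 6(Δ_3 - Δ_2) = -33
Natural end conditions: M_0 = M_4 = 0.
Hence M_0 = 0, M_1 = 255/112, M_2 = -87/28, M_3 = -375/112, M_4 = 0.
On [6, 8], with S_3(x) = a_3 + b_3·(x - 6) + c_3·(x - 6)² + d_3·(x - 6)³: c_3 = M_3/2 = -375/224, d_3 = (M_4 - M_3)/(6h_3) = 125/448, b_3 = Δ_3 - h_3(2M_3 + M_4)/6 = -211/56.

-3.7679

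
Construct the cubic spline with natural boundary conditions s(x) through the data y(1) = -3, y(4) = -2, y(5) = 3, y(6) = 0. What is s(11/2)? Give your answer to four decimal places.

With m_i denoting the second derivative at x_i, h_i = 3, 1, 1, and Δ_i = (y_(i+1) − y_i)/h_i = 1/3, 5, -3:
  3·m_0 + 8·m_1 + 1·m_2 = 6(Δ_1 - Δ_0) = 28
  1·m_1 + 4·m_2 + 1·m_3 = 6(Δ_2 - Δ_1) = -48
Natural end conditions: m_0 = m_3 = 0.
Solving the tridiagonal system: m_0 = 0, m_1 = 160/31, m_2 = -412/31, m_3 = 0.
On [5, 6], s(x) = 3 + 133/93·(x - 5) - 206/31·(x - 5)² + 206/93·(x - 5)³.
With (x - 5) = 1/2: s(11/2) = 289/124.

2.3306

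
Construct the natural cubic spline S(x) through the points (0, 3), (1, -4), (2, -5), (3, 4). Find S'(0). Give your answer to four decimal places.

With σ_i denoting the second derivative at x_i, h_i = 1, 1, 1, and Δ_i = (y_(i+1) − y_i)/h_i = -7, -1, 9:
  1·σ_0 + 4·σ_1 + 1·σ_2 = 6(Δ_1 - Δ_0) = 36
  1·σ_1 + 4·σ_2 + 1·σ_3 = 6(Δ_2 - Δ_1) = 60
Natural end conditions: σ_0 = σ_3 = 0.
Hence σ_0 = 0, σ_1 = 28/5, σ_2 = 68/5, σ_3 = 0.
On [0, 1], S'(x) = b_0 + 2c_0·x + 3d_0·x² with b_0 = Δ_0 - h_0(2σ_0 + σ_1)/6 = -119/15, c_0 = σ_0/2 = 0, d_0 = (σ_1 - σ_0)/(6h_0) = 14/15. So S'(0) = -119/15.

-7.9333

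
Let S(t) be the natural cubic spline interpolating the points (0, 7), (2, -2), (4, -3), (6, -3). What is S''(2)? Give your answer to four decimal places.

3.1000

With M_i denoting the second derivative at x_i, h_i = 2, 2, 2, and Δ_i = (y_(i+1) − y_i)/h_i = -9/2, -1/2, 0:
  2·M_0 + 8·M_1 + 2·M_2 = 6(Δ_1 - Δ_0) = 24
  2·M_1 + 8·M_2 + 2·M_3 = 6(Δ_2 - Δ_1) = 3
Natural end conditions: M_0 = M_3 = 0.
Solving: M_0 = 0, M_1 = 31/10, M_2 = -2/5, M_3 = 0.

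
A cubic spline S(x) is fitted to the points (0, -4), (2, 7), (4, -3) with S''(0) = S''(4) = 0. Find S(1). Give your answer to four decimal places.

Write M_i for S''(x_i). With h_i = 2, 2 and divided differences Δ_i = 11/2, -5, the continuity of S' gives the tridiagonal system
  2·M_0 + 8·M_1 + 2·M_2 = 6(Δ_1 - Δ_0) = -63
Natural end conditions: M_0 = M_2 = 0.
Hence M_0 = 0, M_1 = -63/8, M_2 = 0.
On [0, 2], S(x) = -4 + 65/8·x + 0·x² - 21/32·x³.
With x = 1: S(1) = 111/32.

3.4688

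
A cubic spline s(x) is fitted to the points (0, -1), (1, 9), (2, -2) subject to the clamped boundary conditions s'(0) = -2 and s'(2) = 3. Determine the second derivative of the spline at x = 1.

Write M_i for s''(x_i). With h_i = 1, 1 and divided differences Δ_i = 10, -11, the continuity of s' gives the tridiagonal system
  1·M_0 + 4·M_1 + 1·M_2 = 6(Δ_1 - Δ_0) = -126
Clamped end conditions give two more equations: 2h_0·M_0 + h_0·M_1 = 6(Δ_0 - s'(0)) = 72 and h_1·M_1 + 2h_1·M_2 = 6(s'(2) - Δ_1) = 84.
Forward elimination and back-substitution give M_0 = 70, M_1 = -68, M_2 = 76.

-68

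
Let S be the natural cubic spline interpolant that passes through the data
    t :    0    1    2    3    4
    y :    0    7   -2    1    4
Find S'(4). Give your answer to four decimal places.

1.8571

With σ_i denoting the second derivative at x_i, h_i = 1, 1, 1, 1, and Δ_i = (y_(i+1) − y_i)/h_i = 7, -9, 3, 3:
  1·σ_0 + 4·σ_1 + 1·σ_2 = 6(Δ_1 - Δ_0) = -96
  1·σ_1 + 4·σ_2 + 1·σ_3 = 6(Δ_2 - Δ_1) = 72
  1·σ_2 + 4·σ_3 + 1·σ_4 = 6(Δ_3 - Δ_2) = 0
Natural end conditions: σ_0 = σ_4 = 0.
Hence σ_0 = 0, σ_1 = -216/7, σ_2 = 192/7, σ_3 = -48/7, σ_4 = 0.
On [3, 4], S'(t) = b_3 + 2c_3·(t - 3) + 3d_3·(t - 3)² with b_3 = Δ_3 - h_3(2σ_3 + σ_4)/6 = 37/7, c_3 = σ_3/2 = -24/7, d_3 = (σ_4 - σ_3)/(6h_3) = 8/7. So S'(4) = 13/7.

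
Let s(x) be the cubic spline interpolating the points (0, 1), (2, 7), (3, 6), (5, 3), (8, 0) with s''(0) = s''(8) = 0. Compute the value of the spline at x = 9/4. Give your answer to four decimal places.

Write M_i for s''(x_i). With h_i = 2, 1, 2, 3 and divided differences Δ_i = 3, -1, -3/2, -1, the continuity of s' gives the tridiagonal system
  2·M_0 + 6·M_1 + 1·M_2 = 6(Δ_1 - Δ_0) = -24
  1·M_1 + 6·M_2 + 2·M_3 = 6(Δ_2 - Δ_1) = -3
  2·M_2 + 10·M_3 + 3·M_4 = 6(Δ_3 - Δ_2) = 3
Natural end conditions: M_0 = M_4 = 0.
Solving: M_0 = 0, M_1 = -654/163, M_2 = 12/163, M_3 = 93/326, M_4 = 0.
On [2, 3], s(x) = 7 + 53/163·(x - 2) - 327/163·(x - 2)² + 111/163·(x - 2)³.
With (x - 2) = 1/4: s(9/4) = 72675/10432.

6.9665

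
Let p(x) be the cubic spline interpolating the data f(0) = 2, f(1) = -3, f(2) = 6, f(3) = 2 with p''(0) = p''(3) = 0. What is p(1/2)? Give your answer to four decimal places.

With M_i denoting the second derivative at x_i, h_i = 1, 1, 1, and Δ_i = (y_(i+1) − y_i)/h_i = -5, 9, -4:
  1·M_0 + 4·M_1 + 1·M_2 = 6(Δ_1 - Δ_0) = 84
  1·M_1 + 4·M_2 + 1·M_3 = 6(Δ_2 - Δ_1) = -78
Natural end conditions: M_0 = M_3 = 0.
Forward elimination and back-substitution give M_0 = 0, M_1 = 138/5, M_2 = -132/5, M_3 = 0.
On [0, 1], p(x) = 2 - 48/5·x + 0·x² + 23/5·x³.
With x = 1/2: p(1/2) = -89/40.

-2.2250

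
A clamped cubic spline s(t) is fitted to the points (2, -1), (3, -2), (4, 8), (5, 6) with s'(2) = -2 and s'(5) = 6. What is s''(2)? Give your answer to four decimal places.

Write m_i for s''(x_i). With h_i = 1, 1, 1 and divided differences Δ_i = -1, 10, -2, the continuity of s' gives the tridiagonal system
  1·m_0 + 4·m_1 + 1·m_2 = 6(Δ_1 - Δ_0) = 66
  1·m_1 + 4·m_2 + 1·m_3 = 6(Δ_2 - Δ_1) = -72
Clamped end conditions give two more equations: 2h_0·m_0 + h_0·m_1 = 6(Δ_0 - s'(2)) = 6 and h_2·m_2 + 2h_2·m_3 = 6(s'(5) - Δ_2) = 48.
Solving: m_0 = -166/15, m_1 = 422/15, m_2 = -532/15, m_3 = 626/15.

-11.0667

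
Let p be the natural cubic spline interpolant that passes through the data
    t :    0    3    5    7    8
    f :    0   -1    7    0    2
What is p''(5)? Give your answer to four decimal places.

-8.8269

Let m_i = p''(x_i). Step sizes h_i = 3, 2, 2, 1; slopes of the chords Δ_i = (y_(i+1) - y_i)/h_i = -1/3, 4, -7/2, 2.
  3·m_0 + 10·m_1 + 2·m_2 = 6(Δ_1 - Δ_0) = 26
  2·m_1 + 8·m_2 + 2·m_3 = 6(Δ_2 - Δ_1) = -45
  2·m_2 + 6·m_3 + 1·m_4 = 6(Δ_3 - Δ_2) = 33
Natural end conditions: m_0 = m_4 = 0.
Solving: m_0 = 0, m_1 = 227/52, m_2 = -459/52, m_3 = 439/52, m_4 = 0.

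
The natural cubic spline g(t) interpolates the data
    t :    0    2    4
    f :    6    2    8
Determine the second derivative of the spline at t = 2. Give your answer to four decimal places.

Put M_i = g'' at the i-th knot. Here h = (2, 2) and Δ = (-2, 3), so the interior equations h_(i-1)·M_(i-1) + 2(h_(i-1)+h_i)·M_i + h_i·M_(i+1) = 6(Δ_i − Δ_(i-1)) read
  2·M_0 + 8·M_1 + 2·M_2 = 6(Δ_1 - Δ_0) = 30
Natural end conditions: M_0 = M_2 = 0.
Solving the tridiagonal system: M_0 = 0, M_1 = 15/4, M_2 = 0.

3.7500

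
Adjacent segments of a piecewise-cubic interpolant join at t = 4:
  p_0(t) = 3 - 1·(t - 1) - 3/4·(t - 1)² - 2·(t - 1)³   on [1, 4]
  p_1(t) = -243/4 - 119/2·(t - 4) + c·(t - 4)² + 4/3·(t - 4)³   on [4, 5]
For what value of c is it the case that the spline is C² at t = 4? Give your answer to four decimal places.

-18.7500

p_0''(t) = -3/2 - 12·(t - 1), so p_0''(4) = -75/2. On the right, p_1''(4) = 2c, so c = -75/4.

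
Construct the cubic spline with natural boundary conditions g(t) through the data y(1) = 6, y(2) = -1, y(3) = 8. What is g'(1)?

-11

With M_i denoting the second derivative at x_i, h_i = 1, 1, and Δ_i = (y_(i+1) − y_i)/h_i = -7, 9:
  1·M_0 + 4·M_1 + 1·M_2 = 6(Δ_1 - Δ_0) = 96
Natural end conditions: M_0 = M_2 = 0.
Solving: M_0 = 0, M_1 = 24, M_2 = 0.
On [1, 2], g'(t) = b_0 + 2c_0·(t - 1) + 3d_0·(t - 1)² with b_0 = Δ_0 - h_0(2M_0 + M_1)/6 = -11, c_0 = M_0/2 = 0, d_0 = (M_1 - M_0)/(6h_0) = 4. So g'(1) = -11.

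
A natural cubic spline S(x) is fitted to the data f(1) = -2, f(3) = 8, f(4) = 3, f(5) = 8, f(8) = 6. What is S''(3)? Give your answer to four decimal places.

-13.3371

With M_i denoting the second derivative at x_i, h_i = 2, 1, 1, 3, and Δ_i = (y_(i+1) − y_i)/h_i = 5, -5, 5, -2/3:
  2·M_0 + 6·M_1 + 1·M_2 = 6(Δ_1 - Δ_0) = -60
  1·M_1 + 4·M_2 + 1·M_3 = 6(Δ_2 - Δ_1) = 60
  1·M_2 + 8·M_3 + 3·M_4 = 6(Δ_3 - Δ_2) = -34
Natural end conditions: M_0 = M_4 = 0.
Solving: M_0 = 0, M_1 = -1187/89, M_2 = 1782/89, M_3 = -601/89, M_4 = 0.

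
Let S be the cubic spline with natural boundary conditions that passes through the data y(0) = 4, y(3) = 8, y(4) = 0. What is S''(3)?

Write M_i for S''(x_i). With h_i = 3, 1 and divided differences Δ_i = 4/3, -8, the continuity of S' gives the tridiagonal system
  3·M_0 + 8·M_1 + 1·M_2 = 6(Δ_1 - Δ_0) = -56
Natural end conditions: M_0 = M_2 = 0.
Forward elimination and back-substitution give M_0 = 0, M_1 = -7, M_2 = 0.

-7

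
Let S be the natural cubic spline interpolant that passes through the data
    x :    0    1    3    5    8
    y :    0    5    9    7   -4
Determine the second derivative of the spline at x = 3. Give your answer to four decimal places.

-1.2692

With m_i denoting the second derivative at x_i, h_i = 1, 2, 2, 3, and Δ_i = (y_(i+1) − y_i)/h_i = 5, 2, -1, -11/3:
  1·m_0 + 6·m_1 + 2·m_2 = 6(Δ_1 - Δ_0) = -18
  2·m_1 + 8·m_2 + 2·m_3 = 6(Δ_2 - Δ_1) = -18
  2·m_2 + 10·m_3 + 3·m_4 = 6(Δ_3 - Δ_2) = -16
Natural end conditions: m_0 = m_4 = 0.
Forward elimination and back-substitution give m_0 = 0, m_1 = -67/26, m_2 = -33/26, m_3 = -35/26, m_4 = 0.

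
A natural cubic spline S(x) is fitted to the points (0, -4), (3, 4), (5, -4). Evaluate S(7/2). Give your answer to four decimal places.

2.8750

Let m_i = S''(x_i). Step sizes h_i = 3, 2; slopes of the chords Δ_i = (y_(i+1) - y_i)/h_i = 8/3, -4.
  3·m_0 + 10·m_1 + 2·m_2 = 6(Δ_1 - Δ_0) = -40
Natural end conditions: m_0 = m_2 = 0.
Solving: m_0 = 0, m_1 = -4, m_2 = 0.
On [3, 5], S(x) = 4 - 4/3·(x - 3) - 2·(x - 3)² + 1/3·(x - 3)³.
With (x - 3) = 1/2: S(7/2) = 23/8.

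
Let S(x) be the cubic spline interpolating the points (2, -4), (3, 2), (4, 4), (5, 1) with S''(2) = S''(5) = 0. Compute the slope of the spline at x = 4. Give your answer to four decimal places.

Let M_i = S''(x_i). Step sizes h_i = 1, 1, 1; slopes of the chords Δ_i = (y_(i+1) - y_i)/h_i = 6, 2, -3.
  1·M_0 + 4·M_1 + 1·M_2 = 6(Δ_1 - Δ_0) = -24
  1·M_1 + 4·M_2 + 1·M_3 = 6(Δ_2 - Δ_1) = -30
Natural end conditions: M_0 = M_3 = 0.
Solving the tridiagonal system: M_0 = 0, M_1 = -22/5, M_2 = -32/5, M_3 = 0.
On [4, 5], S'(x) = b_2 + 2c_2·(x - 4) + 3d_2·(x - 4)² with b_2 = Δ_2 - h_2(2M_2 + M_3)/6 = -13/15, c_2 = M_2/2 = -16/5, d_2 = (M_3 - M_2)/(6h_2) = 16/15. So S'(4) = -13/15.

-0.8667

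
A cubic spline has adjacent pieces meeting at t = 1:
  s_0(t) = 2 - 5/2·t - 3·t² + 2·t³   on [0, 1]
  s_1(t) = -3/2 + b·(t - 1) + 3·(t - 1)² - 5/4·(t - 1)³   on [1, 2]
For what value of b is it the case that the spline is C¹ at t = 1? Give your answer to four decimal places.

-2.5000

s_0'(t) = -5/2 - 6·t + 6·t², so s_0'(1) = -5/2. On the right, s_1'(1) = b, so b = -5/2.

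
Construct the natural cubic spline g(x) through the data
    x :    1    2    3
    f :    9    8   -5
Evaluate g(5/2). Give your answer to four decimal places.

2.6250

Let m_i = g''(x_i). Step sizes h_i = 1, 1; slopes of the chords Δ_i = (y_(i+1) - y_i)/h_i = -1, -13.
  1·m_0 + 4·m_1 + 1·m_2 = 6(Δ_1 - Δ_0) = -72
Natural end conditions: m_0 = m_2 = 0.
Solving the tridiagonal system: m_0 = 0, m_1 = -18, m_2 = 0.
On [2, 3], g(x) = 8 - 7·(x - 2) - 9·(x - 2)² + 3·(x - 2)³.
With (x - 2) = 1/2: g(5/2) = 21/8.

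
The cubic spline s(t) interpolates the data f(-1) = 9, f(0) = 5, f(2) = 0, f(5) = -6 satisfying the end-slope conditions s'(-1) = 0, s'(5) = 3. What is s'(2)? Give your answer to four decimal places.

-2.6053

Put M_i = s'' at the i-th knot. Here h = (1, 2, 3) and Δ = (-4, -5/2, -2), so the interior equations h_(i-1)·M_(i-1) + 2(h_(i-1)+h_i)·M_i + h_i·M_(i+1) = 6(Δ_i − Δ_(i-1)) read
  1·M_0 + 6·M_1 + 2·M_2 = 6(Δ_1 - Δ_0) = 9
  2·M_1 + 10·M_2 + 3·M_3 = 6(Δ_2 - Δ_1) = 3
Clamped end conditions give two more equations: 2h_0·M_0 + h_0·M_1 = 6(Δ_0 - s'(-1)) = -24 and h_2·M_2 + 2h_2·M_3 = 6(s'(5) - Δ_2) = 30.
Forward elimination and back-substitution give M_0 = -273/19, M_1 = 90/19, M_2 = -48/19, M_3 = 119/19.
On [2, 5], s'(t) = b_2 + 2c_2·(t - 2) + 3d_2·(t - 2)² with b_2 = Δ_2 - h_2(2M_2 + M_3)/6 = -99/38, c_2 = M_2/2 = -24/19, d_2 = (M_3 - M_2)/(6h_2) = 167/342. So s'(2) = -99/38.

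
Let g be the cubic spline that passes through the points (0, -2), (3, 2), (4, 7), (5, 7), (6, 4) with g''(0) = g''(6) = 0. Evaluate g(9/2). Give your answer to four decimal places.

With M_i denoting the second derivative at x_i, h_i = 3, 1, 1, 1, and Δ_i = (y_(i+1) − y_i)/h_i = 4/3, 5, 0, -3:
  3·M_0 + 8·M_1 + 1·M_2 = 6(Δ_1 - Δ_0) = 22
  1·M_1 + 4·M_2 + 1·M_3 = 6(Δ_2 - Δ_1) = -30
  1·M_2 + 4·M_3 + 1·M_4 = 6(Δ_3 - Δ_2) = -18
Natural end conditions: M_0 = M_4 = 0.
Solving the tridiagonal system: M_0 = 0, M_1 = 108/29, M_2 = -226/29, M_3 = -74/29, M_4 = 0.
On [4, 5], g(x) = 7 + 263/87·(x - 4) - 113/29·(x - 4)² + 76/87·(x - 4)³.
With (x - 4) = 1/2: g(9/2) = 887/116.

7.6466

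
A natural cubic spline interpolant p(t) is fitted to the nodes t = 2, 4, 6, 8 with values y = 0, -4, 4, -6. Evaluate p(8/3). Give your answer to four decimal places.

Put σ_i = p'' at the i-th knot. Here h = (2, 2, 2) and Δ = (-2, 4, -5), so the interior equations h_(i-1)·σ_(i-1) + 2(h_(i-1)+h_i)·σ_i + h_i·σ_(i+1) = 6(Δ_i − Δ_(i-1)) read
  2·σ_0 + 8·σ_1 + 2·σ_2 = 6(Δ_1 - Δ_0) = 36
  2·σ_1 + 8·σ_2 + 2·σ_3 = 6(Δ_2 - Δ_1) = -54
Natural end conditions: σ_0 = σ_3 = 0.
Solving: σ_0 = 0, σ_1 = 33/5, σ_2 = -42/5, σ_3 = 0.
On [2, 4], p(t) = 0 - 21/5·(t - 2) + 0·(t - 2)² + 11/20·(t - 2)³.
With (t - 2) = 2/3: p(8/3) = -356/135.

-2.6370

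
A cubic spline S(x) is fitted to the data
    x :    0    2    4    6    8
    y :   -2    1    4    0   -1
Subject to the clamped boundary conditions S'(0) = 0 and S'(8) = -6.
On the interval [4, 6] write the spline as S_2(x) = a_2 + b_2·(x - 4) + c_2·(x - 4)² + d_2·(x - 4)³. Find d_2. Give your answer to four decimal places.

0.7254

Let M_i = S''(x_i). Step sizes h_i = 2, 2, 2, 2; slopes of the chords Δ_i = (y_(i+1) - y_i)/h_i = 3/2, 3/2, -2, -1/2.
  2·M_0 + 8·M_1 + 2·M_2 = 6(Δ_1 - Δ_0) = 0
  2·M_1 + 8·M_2 + 2·M_3 = 6(Δ_2 - Δ_1) = -21
  2·M_2 + 8·M_3 + 2·M_4 = 6(Δ_3 - Δ_2) = 9
Clamped end conditions give two more equations: 2h_0·M_0 + h_0·M_1 = 6(Δ_0 - S'(0)) = 9 and h_3·M_3 + 2h_3·M_4 = 6(S'(8) - Δ_3) = -33.
Forward elimination and back-substitution give M_0 = 225/112, M_1 = 27/56, M_2 = -63/16, M_3 = 267/56, M_4 = -1191/112.
On [4, 6], with S_2(x) = a_2 + b_2·(x - 4) + c_2·(x - 4)² + d_2·(x - 4)³: c_2 = M_2/2 = -63/32, d_2 = (M_3 - M_2)/(6h_2) = 325/448, b_2 = Δ_2 - h_2(2M_2 + M_3)/6 = -27/28.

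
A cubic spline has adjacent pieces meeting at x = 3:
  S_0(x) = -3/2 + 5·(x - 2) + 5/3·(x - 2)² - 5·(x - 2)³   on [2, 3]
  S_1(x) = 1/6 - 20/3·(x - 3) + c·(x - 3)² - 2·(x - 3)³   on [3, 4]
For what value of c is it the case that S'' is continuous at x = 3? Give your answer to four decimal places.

S_0''(x) = 10/3 - 30·(x - 2), so S_0''(3) = -80/3. On the right, S_1''(3) = 2c, so c = -40/3.

-13.3333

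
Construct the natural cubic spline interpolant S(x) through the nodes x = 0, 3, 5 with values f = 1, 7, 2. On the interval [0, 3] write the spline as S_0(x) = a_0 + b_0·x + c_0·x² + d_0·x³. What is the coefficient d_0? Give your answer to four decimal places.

-0.1500

Let M_i = S''(x_i). Step sizes h_i = 3, 2; slopes of the chords Δ_i = (y_(i+1) - y_i)/h_i = 2, -5/2.
  3·M_0 + 10·M_1 + 2·M_2 = 6(Δ_1 - Δ_0) = -27
Natural end conditions: M_0 = M_2 = 0.
Hence M_0 = 0, M_1 = -27/10, M_2 = 0.
On [0, 3], with S_0(x) = a_0 + b_0·x + c_0·x² + d_0·x³: c_0 = M_0/2 = 0, d_0 = (M_1 - M_0)/(6h_0) = -3/20, b_0 = Δ_0 - h_0(2M_0 + M_1)/6 = 67/20.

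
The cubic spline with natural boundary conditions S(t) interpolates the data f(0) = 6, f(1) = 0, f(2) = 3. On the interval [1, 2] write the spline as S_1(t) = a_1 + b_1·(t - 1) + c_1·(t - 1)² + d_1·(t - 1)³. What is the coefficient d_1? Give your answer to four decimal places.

With M_i denoting the second derivative at x_i, h_i = 1, 1, and Δ_i = (y_(i+1) − y_i)/h_i = -6, 3:
  1·M_0 + 4·M_1 + 1·M_2 = 6(Δ_1 - Δ_0) = 54
Natural end conditions: M_0 = M_2 = 0.
Hence M_0 = 0, M_1 = 27/2, M_2 = 0.
On [1, 2], with S_1(t) = a_1 + b_1·(t - 1) + c_1·(t - 1)² + d_1·(t - 1)³: c_1 = M_1/2 = 27/4, d_1 = (M_2 - M_1)/(6h_1) = -9/4, b_1 = Δ_1 - h_1(2M_1 + M_2)/6 = -3/2.

-2.2500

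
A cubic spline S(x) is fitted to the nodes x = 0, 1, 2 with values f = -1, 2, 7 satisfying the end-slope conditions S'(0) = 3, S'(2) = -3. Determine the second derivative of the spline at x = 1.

12

With σ_i denoting the second derivative at x_i, h_i = 1, 1, and Δ_i = (y_(i+1) − y_i)/h_i = 3, 5:
  1·σ_0 + 4·σ_1 + 1·σ_2 = 6(Δ_1 - Δ_0) = 12
Clamped end conditions give two more equations: 2h_0·σ_0 + h_0·σ_1 = 6(Δ_0 - S'(0)) = 0 and h_1·σ_1 + 2h_1·σ_2 = 6(S'(2) - Δ_1) = -48.
Forward elimination and back-substitution give σ_0 = -6, σ_1 = 12, σ_2 = -30.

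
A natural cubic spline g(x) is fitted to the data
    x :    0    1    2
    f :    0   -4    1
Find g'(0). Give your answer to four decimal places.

Put m_i = g'' at the i-th knot. Here h = (1, 1) and Δ = (-4, 5), so the interior equations h_(i-1)·m_(i-1) + 2(h_(i-1)+h_i)·m_i + h_i·m_(i+1) = 6(Δ_i − Δ_(i-1)) read
  1·m_0 + 4·m_1 + 1·m_2 = 6(Δ_1 - Δ_0) = 54
Natural end conditions: m_0 = m_2 = 0.
Hence m_0 = 0, m_1 = 27/2, m_2 = 0.
On [0, 1], g'(x) = b_0 + 2c_0·x + 3d_0·x² with b_0 = Δ_0 - h_0(2m_0 + m_1)/6 = -25/4, c_0 = m_0/2 = 0, d_0 = (m_1 - m_0)/(6h_0) = 9/4. So g'(0) = -25/4.

-6.2500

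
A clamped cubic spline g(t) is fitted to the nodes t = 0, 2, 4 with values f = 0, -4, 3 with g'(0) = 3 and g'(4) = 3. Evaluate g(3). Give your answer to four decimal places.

-1.3438

Write M_i for g''(x_i). With h_i = 2, 2 and divided differences Δ_i = -2, 7/2, the continuity of g' gives the tridiagonal system
  2·M_0 + 8·M_1 + 2·M_2 = 6(Δ_1 - Δ_0) = 33
Clamped end conditions give two more equations: 2h_0·M_0 + h_0·M_1 = 6(Δ_0 - g'(0)) = -30 and h_1·M_1 + 2h_1·M_2 = 6(g'(4) - Δ_1) = -3.
Hence M_0 = -93/8, M_1 = 33/4, M_2 = -39/8.
On [2, 4], g(t) = -4 - 3/8·(t - 2) + 33/8·(t - 2)² - 35/32·(t - 2)³.
With (t - 2) = 1: g(3) = -43/32.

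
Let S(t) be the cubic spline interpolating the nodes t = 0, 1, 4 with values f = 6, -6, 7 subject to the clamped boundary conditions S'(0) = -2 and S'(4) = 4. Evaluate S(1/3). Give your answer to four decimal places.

With M_i denoting the second derivative at x_i, h_i = 1, 3, and Δ_i = (y_(i+1) − y_i)/h_i = -12, 13/3:
  1·M_0 + 8·M_1 + 3·M_2 = 6(Δ_1 - Δ_0) = 98
Clamped end conditions give two more equations: 2h_0·M_0 + h_0·M_1 = 6(Δ_0 - S'(0)) = -60 and h_1·M_1 + 2h_1·M_2 = 6(S'(4) - Δ_1) = -2.
Solving the tridiagonal system: M_0 = -163/4, M_1 = 43/2, M_2 = -133/12.
On [0, 1], S(t) = 6 - 2·t - 163/8·t² + 83/8·t³.
With t = 1/3: S(1/3) = 373/108.

3.4537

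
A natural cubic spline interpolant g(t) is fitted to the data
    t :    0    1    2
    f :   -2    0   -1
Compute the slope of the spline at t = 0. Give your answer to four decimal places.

2.7500

Put m_i = g'' at the i-th knot. Here h = (1, 1) and Δ = (2, -1), so the interior equations h_(i-1)·m_(i-1) + 2(h_(i-1)+h_i)·m_i + h_i·m_(i+1) = 6(Δ_i − Δ_(i-1)) read
  1·m_0 + 4·m_1 + 1·m_2 = 6(Δ_1 - Δ_0) = -18
Natural end conditions: m_0 = m_2 = 0.
Hence m_0 = 0, m_1 = -9/2, m_2 = 0.
On [0, 1], g'(t) = b_0 + 2c_0·t + 3d_0·t² with b_0 = Δ_0 - h_0(2m_0 + m_1)/6 = 11/4, c_0 = m_0/2 = 0, d_0 = (m_1 - m_0)/(6h_0) = -3/4. So g'(0) = 11/4.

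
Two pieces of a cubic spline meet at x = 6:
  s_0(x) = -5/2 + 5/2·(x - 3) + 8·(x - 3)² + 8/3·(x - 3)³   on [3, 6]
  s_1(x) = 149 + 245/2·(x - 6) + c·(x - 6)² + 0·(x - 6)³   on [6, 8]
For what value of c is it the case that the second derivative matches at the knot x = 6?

s_0''(x) = 16 + 16·(x - 3), so s_0''(6) = 64. On the right, s_1''(6) = 2c, so c = 32.

32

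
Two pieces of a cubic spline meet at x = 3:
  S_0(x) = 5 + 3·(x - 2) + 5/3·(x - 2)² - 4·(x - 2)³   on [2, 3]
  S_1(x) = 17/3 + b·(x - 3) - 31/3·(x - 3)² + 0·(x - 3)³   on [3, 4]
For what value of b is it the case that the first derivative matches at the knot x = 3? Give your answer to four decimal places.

-5.6667

S_0'(x) = 3 + 10/3·(x - 2) - 12·(x - 2)², so S_0'(3) = -17/3. On the right, S_1'(3) = b, so b = -17/3.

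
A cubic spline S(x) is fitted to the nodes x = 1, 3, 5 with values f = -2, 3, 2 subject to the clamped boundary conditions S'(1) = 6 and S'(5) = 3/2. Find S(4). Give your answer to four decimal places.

2.0313

Put σ_i = S'' at the i-th knot. Here h = (2, 2) and Δ = (5/2, -1/2), so the interior equations h_(i-1)·σ_(i-1) + 2(h_(i-1)+h_i)·σ_i + h_i·σ_(i+1) = 6(Δ_i − Δ_(i-1)) read
  2·σ_0 + 8·σ_1 + 2·σ_2 = 6(Δ_1 - Δ_0) = -18
Clamped end conditions give two more equations: 2h_0·σ_0 + h_0·σ_1 = 6(Δ_0 - S'(1)) = -21 and h_1·σ_1 + 2h_1·σ_2 = 6(S'(5) - Δ_1) = 12.
Forward elimination and back-substitution give σ_0 = -33/8, σ_1 = -9/4, σ_2 = 33/8.
On [3, 5], S(x) = 3 - 3/8·(x - 3) - 9/8·(x - 3)² + 17/32·(x - 3)³.
With (x - 3) = 1: S(4) = 65/32.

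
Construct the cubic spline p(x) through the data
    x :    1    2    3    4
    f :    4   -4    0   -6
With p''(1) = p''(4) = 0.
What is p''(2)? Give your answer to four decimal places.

23.2000

Let M_i = p''(x_i). Step sizes h_i = 1, 1, 1; slopes of the chords Δ_i = (y_(i+1) - y_i)/h_i = -8, 4, -6.
  1·M_0 + 4·M_1 + 1·M_2 = 6(Δ_1 - Δ_0) = 72
  1·M_1 + 4·M_2 + 1·M_3 = 6(Δ_2 - Δ_1) = -60
Natural end conditions: M_0 = M_3 = 0.
Solving the tridiagonal system: M_0 = 0, M_1 = 116/5, M_2 = -104/5, M_3 = 0.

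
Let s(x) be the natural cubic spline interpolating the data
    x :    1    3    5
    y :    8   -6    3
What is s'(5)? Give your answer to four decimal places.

Write M_i for s''(x_i). With h_i = 2, 2 and divided differences Δ_i = -7, 9/2, the continuity of s' gives the tridiagonal system
  2·M_0 + 8·M_1 + 2·M_2 = 6(Δ_1 - Δ_0) = 69
Natural end conditions: M_0 = M_2 = 0.
Forward elimination and back-substitution give M_0 = 0, M_1 = 69/8, M_2 = 0.
On [3, 5], s'(x) = b_1 + 2c_1·(x - 3) + 3d_1·(x - 3)² with b_1 = Δ_1 - h_1(2M_1 + M_2)/6 = -5/4, c_1 = M_1/2 = 69/16, d_1 = (M_2 - M_1)/(6h_1) = -23/32. So s'(5) = 59/8.

7.3750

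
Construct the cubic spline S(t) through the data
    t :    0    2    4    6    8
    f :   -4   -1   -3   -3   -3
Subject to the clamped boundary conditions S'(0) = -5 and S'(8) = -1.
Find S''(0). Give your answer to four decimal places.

12.5268

With M_i denoting the second derivative at x_i, h_i = 2, 2, 2, 2, and Δ_i = (y_(i+1) − y_i)/h_i = 3/2, -1, 0, 0:
  2·M_0 + 8·M_1 + 2·M_2 = 6(Δ_1 - Δ_0) = -15
  2·M_1 + 8·M_2 + 2·M_3 = 6(Δ_2 - Δ_1) = 6
  2·M_2 + 8·M_3 + 2·M_4 = 6(Δ_3 - Δ_2) = 0
Clamped end conditions give two more equations: 2h_0·M_0 + h_0·M_1 = 6(Δ_0 - S'(0)) = 39 and h_3·M_3 + 2h_3·M_4 = 6(S'(8) - Δ_3) = -6.
Hence M_0 = 1403/112, M_1 = -311/56, M_2 = 35/16, M_3 = -11/56, M_4 = -157/112.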